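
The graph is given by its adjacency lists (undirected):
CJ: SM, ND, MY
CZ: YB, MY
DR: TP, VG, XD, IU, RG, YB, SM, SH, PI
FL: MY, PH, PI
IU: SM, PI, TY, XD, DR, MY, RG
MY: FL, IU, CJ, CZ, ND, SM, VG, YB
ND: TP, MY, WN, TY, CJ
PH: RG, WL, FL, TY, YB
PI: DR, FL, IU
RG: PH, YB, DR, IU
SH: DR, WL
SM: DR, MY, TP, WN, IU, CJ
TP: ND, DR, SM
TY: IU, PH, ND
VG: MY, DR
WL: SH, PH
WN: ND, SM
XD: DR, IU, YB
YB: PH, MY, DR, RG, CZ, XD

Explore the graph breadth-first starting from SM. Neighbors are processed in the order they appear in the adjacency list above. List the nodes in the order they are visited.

SM, DR, MY, TP, WN, IU, CJ, VG, XD, RG, YB, SH, PI, FL, CZ, ND, TY, PH, WL

Visit SM; enqueue DR, MY, TP, WN, IU, CJ → queue [DR, MY, TP, WN, IU, CJ]
Visit DR; enqueue VG, XD, RG, YB, SH, PI → queue [MY, TP, WN, IU, CJ, VG, XD, RG, YB, SH, PI]
Visit MY; enqueue FL, CZ, ND → queue [TP, WN, IU, CJ, VG, XD, RG, YB, SH, PI, FL, CZ, ND]
Visit TP → queue [WN, IU, CJ, VG, XD, RG, YB, SH, PI, FL, CZ, ND]
Visit WN → queue [IU, CJ, VG, XD, RG, YB, SH, PI, FL, CZ, ND]
Visit IU; enqueue TY → queue [CJ, VG, XD, RG, YB, SH, PI, FL, CZ, ND, TY]
Visit CJ → queue [VG, XD, RG, YB, SH, PI, FL, CZ, ND, TY]
Visit VG → queue [XD, RG, YB, SH, PI, FL, CZ, ND, TY]
Visit XD → queue [RG, YB, SH, PI, FL, CZ, ND, TY]
Visit RG; enqueue PH → queue [YB, SH, PI, FL, CZ, ND, TY, PH]
Visit YB → queue [SH, PI, FL, CZ, ND, TY, PH]
Visit SH; enqueue WL → queue [PI, FL, CZ, ND, TY, PH, WL]
Visit PI → queue [FL, CZ, ND, TY, PH, WL]
Visit FL → queue [CZ, ND, TY, PH, WL]
Visit CZ → queue [ND, TY, PH, WL]
Visit ND → queue [TY, PH, WL]
Visit TY → queue [PH, WL]
Visit PH → queue [WL]
Visit WL → queue []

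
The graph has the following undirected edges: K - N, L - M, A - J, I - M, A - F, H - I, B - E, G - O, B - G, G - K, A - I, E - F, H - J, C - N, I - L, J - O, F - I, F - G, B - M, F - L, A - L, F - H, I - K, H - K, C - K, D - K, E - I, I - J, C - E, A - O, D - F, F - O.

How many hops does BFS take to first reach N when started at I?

Level 0: I
Level 1: A, E, F, H, J, K, L, M
Level 2: B, C, D, G, N, O
N first appears at level 2.

2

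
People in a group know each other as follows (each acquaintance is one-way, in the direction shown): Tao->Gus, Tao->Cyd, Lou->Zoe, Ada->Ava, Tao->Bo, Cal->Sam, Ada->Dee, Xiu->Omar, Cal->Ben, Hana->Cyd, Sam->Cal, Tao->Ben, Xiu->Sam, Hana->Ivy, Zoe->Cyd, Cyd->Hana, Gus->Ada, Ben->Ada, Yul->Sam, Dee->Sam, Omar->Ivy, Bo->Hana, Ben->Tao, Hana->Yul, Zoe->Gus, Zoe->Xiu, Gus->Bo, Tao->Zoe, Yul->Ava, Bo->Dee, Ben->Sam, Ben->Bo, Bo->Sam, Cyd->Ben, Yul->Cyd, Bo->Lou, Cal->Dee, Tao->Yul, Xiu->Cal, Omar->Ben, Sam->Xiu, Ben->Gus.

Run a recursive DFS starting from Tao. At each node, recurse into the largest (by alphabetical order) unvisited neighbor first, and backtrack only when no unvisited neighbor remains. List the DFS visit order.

Tao → Zoe → Xiu → Sam → Cal → Dee → Ben → Gus → Bo → Lou → Hana → Yul → Cyd → Ava → Ivy → Ada → Omar

Visit Tao
Tao → Zoe
Zoe → Xiu
Xiu → Sam
Sam → Cal
Cal → Dee
Cal → Ben
Ben → Gus
Gus → Bo
Bo → Lou
Bo → Hana
Hana → Yul
Yul → Cyd
Yul → Ava
Hana → Ivy
Gus → Ada
Xiu → Omar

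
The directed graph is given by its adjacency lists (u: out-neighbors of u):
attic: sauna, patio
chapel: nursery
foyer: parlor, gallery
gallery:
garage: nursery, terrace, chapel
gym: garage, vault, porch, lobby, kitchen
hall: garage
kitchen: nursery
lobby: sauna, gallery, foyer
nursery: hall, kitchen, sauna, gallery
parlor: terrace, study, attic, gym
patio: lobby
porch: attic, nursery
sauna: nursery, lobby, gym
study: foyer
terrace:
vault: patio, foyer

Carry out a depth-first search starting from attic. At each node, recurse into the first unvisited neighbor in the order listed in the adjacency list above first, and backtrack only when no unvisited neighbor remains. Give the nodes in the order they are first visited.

Visit attic
attic → sauna
sauna → nursery
nursery → hall
hall → garage
garage → terrace
garage → chapel
nursery → kitchen
nursery → gallery
sauna → lobby
lobby → foyer
foyer → parlor
parlor → study
parlor → gym
gym → vault
vault → patio
gym → porch

attic sauna nursery hall garage terrace chapel kitchen gallery lobby foyer parlor study gym vault patio porch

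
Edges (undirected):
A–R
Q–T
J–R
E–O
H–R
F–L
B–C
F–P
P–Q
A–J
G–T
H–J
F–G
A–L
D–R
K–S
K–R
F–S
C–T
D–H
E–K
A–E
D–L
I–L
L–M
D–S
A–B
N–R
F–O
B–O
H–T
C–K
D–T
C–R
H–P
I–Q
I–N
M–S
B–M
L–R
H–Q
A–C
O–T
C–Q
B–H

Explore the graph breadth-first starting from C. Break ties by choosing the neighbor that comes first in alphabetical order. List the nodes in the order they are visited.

C A B K Q R T E J L H M O S I P D N G F

Visit C; enqueue A, B, K, Q, R, T → queue [A, B, K, Q, R, T]
Visit A; enqueue E, J, L → queue [B, K, Q, R, T, E, J, L]
Visit B; enqueue H, M, O → queue [K, Q, R, T, E, J, L, H, M, O]
Visit K; enqueue S → queue [Q, R, T, E, J, L, H, M, O, S]
Visit Q; enqueue I, P → queue [R, T, E, J, L, H, M, O, S, I, P]
Visit R; enqueue D, N → queue [T, E, J, L, H, M, O, S, I, P, D, N]
Visit T; enqueue G → queue [E, J, L, H, M, O, S, I, P, D, N, G]
Visit E → queue [J, L, H, M, O, S, I, P, D, N, G]
Visit J → queue [L, H, M, O, S, I, P, D, N, G]
Visit L; enqueue F → queue [H, M, O, S, I, P, D, N, G, F]
Visit H → queue [M, O, S, I, P, D, N, G, F]
Visit M → queue [O, S, I, P, D, N, G, F]
Visit O → queue [S, I, P, D, N, G, F]
Visit S → queue [I, P, D, N, G, F]
Visit I → queue [P, D, N, G, F]
Visit P → queue [D, N, G, F]
Visit D → queue [N, G, F]
Visit N → queue [G, F]
Visit G → queue [F]
Visit F → queue []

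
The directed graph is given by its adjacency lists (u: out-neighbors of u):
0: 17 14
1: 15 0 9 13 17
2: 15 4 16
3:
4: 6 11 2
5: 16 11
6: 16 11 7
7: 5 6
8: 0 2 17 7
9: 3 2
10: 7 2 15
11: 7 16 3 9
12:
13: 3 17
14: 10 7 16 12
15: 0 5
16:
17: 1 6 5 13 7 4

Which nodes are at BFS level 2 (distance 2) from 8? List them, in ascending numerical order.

1, 4, 5, 6, 13, 14, 15, 16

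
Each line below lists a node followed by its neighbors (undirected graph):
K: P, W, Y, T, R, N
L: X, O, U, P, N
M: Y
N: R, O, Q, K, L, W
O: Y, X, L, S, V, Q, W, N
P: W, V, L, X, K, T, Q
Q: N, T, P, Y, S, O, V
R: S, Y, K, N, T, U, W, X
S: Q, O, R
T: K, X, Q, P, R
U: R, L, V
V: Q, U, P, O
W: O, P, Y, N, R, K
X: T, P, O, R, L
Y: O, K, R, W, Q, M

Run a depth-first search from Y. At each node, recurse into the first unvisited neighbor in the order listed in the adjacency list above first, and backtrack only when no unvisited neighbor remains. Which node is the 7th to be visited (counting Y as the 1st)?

W

Visit Y
Y → O
O → X
X → T
T → K
K → P
P → W
W → N
N → R
R → S
S → Q
Q → V
V → U
U → L
Y → M

Visit order: Y, O, X, T, K, P, W, N, R, S, Q, V, U, L, M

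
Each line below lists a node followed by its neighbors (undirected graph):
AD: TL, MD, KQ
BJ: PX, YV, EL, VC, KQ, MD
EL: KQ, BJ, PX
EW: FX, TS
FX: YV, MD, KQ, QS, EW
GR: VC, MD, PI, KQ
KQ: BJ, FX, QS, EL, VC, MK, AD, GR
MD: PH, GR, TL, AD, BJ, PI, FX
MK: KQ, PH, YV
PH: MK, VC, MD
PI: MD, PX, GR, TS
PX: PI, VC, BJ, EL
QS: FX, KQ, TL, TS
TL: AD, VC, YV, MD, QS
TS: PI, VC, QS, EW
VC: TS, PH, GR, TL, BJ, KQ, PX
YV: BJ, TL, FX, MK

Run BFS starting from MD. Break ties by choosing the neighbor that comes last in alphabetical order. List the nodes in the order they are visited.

MD TL PI PH GR FX BJ AD YV VC QS TS PX MK KQ EW EL

Visit MD; enqueue TL, PI, PH, GR, FX, BJ, AD → queue [TL, PI, PH, GR, FX, BJ, AD]
Visit TL; enqueue YV, VC, QS → queue [PI, PH, GR, FX, BJ, AD, YV, VC, QS]
Visit PI; enqueue TS, PX → queue [PH, GR, FX, BJ, AD, YV, VC, QS, TS, PX]
Visit PH; enqueue MK → queue [GR, FX, BJ, AD, YV, VC, QS, TS, PX, MK]
Visit GR; enqueue KQ → queue [FX, BJ, AD, YV, VC, QS, TS, PX, MK, KQ]
Visit FX; enqueue EW → queue [BJ, AD, YV, VC, QS, TS, PX, MK, KQ, EW]
Visit BJ; enqueue EL → queue [AD, YV, VC, QS, TS, PX, MK, KQ, EW, EL]
Visit AD → queue [YV, VC, QS, TS, PX, MK, KQ, EW, EL]
Visit YV → queue [VC, QS, TS, PX, MK, KQ, EW, EL]
Visit VC → queue [QS, TS, PX, MK, KQ, EW, EL]
Visit QS → queue [TS, PX, MK, KQ, EW, EL]
Visit TS → queue [PX, MK, KQ, EW, EL]
Visit PX → queue [MK, KQ, EW, EL]
Visit MK → queue [KQ, EW, EL]
Visit KQ → queue [EW, EL]
Visit EW → queue [EL]
Visit EL → queue []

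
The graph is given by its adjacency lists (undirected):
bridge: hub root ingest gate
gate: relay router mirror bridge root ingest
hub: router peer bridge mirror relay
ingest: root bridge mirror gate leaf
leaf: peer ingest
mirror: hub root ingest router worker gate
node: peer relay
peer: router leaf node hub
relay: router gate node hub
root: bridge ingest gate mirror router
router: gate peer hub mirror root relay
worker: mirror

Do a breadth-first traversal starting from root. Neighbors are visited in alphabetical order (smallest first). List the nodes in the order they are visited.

root -> bridge -> gate -> ingest -> mirror -> router -> hub -> relay -> leaf -> worker -> peer -> node

Visit root; enqueue bridge, gate, ingest, mirror, router → queue [bridge, gate, ingest, mirror, router]
Visit bridge; enqueue hub → queue [gate, ingest, mirror, router, hub]
Visit gate; enqueue relay → queue [ingest, mirror, router, hub, relay]
Visit ingest; enqueue leaf → queue [mirror, router, hub, relay, leaf]
Visit mirror; enqueue worker → queue [router, hub, relay, leaf, worker]
Visit router; enqueue peer → queue [hub, relay, leaf, worker, peer]
Visit hub → queue [relay, leaf, worker, peer]
Visit relay; enqueue node → queue [leaf, worker, peer, node]
Visit leaf → queue [worker, peer, node]
Visit worker → queue [peer, node]
Visit peer → queue [node]
Visit node → queue []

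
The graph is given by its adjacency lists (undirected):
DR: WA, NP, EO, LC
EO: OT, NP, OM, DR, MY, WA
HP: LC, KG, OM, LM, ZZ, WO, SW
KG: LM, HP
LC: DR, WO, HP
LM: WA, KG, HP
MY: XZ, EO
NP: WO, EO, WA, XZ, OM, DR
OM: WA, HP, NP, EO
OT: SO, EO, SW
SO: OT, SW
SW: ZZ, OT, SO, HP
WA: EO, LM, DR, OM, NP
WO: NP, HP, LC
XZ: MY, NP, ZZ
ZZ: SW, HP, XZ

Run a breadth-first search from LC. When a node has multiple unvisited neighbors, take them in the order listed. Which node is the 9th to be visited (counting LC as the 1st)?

Visit LC; enqueue DR, WO, HP → queue [DR, WO, HP]
Visit DR; enqueue WA, NP, EO → queue [WO, HP, WA, NP, EO]
Visit WO → queue [HP, WA, NP, EO]
Visit HP; enqueue KG, OM, LM, ZZ, SW → queue [WA, NP, EO, KG, OM, LM, ZZ, SW]
Visit WA → queue [NP, EO, KG, OM, LM, ZZ, SW]
Visit NP; enqueue XZ → queue [EO, KG, OM, LM, ZZ, SW, XZ]
Visit EO; enqueue OT, MY → queue [KG, OM, LM, ZZ, SW, XZ, OT, MY]
Visit KG → queue [OM, LM, ZZ, SW, XZ, OT, MY]
Visit OM → queue [LM, ZZ, SW, XZ, OT, MY]
Visit LM → queue [ZZ, SW, XZ, OT, MY]
Visit ZZ → queue [SW, XZ, OT, MY]
Visit SW; enqueue SO → queue [XZ, OT, MY, SO]
Visit XZ → queue [OT, MY, SO]
Visit OT → queue [MY, SO]
Visit MY → queue [SO]
Visit SO → queue []

Visit order: LC, DR, WO, HP, WA, NP, EO, KG, OM, LM, ZZ, SW, XZ, OT, MY, SO

OM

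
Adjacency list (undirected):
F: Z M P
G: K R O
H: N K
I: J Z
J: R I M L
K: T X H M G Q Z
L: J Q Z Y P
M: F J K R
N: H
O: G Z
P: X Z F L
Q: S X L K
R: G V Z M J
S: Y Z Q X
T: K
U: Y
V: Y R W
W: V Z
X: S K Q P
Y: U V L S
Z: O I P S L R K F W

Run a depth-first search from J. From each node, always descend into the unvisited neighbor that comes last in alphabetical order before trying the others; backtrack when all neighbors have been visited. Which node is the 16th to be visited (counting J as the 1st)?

Visit J
J → R
R → Z
Z → W
W → V
V → Y
Y → U
Y → S
S → X
X → Q
Q → L
L → P
P → F
F → M
M → K
K → T
K → H
H → N
K → G
G → O
Z → I

Visit order: J, R, Z, W, V, Y, U, S, X, Q, L, P, F, M, K, T, H, N, G, O, I

T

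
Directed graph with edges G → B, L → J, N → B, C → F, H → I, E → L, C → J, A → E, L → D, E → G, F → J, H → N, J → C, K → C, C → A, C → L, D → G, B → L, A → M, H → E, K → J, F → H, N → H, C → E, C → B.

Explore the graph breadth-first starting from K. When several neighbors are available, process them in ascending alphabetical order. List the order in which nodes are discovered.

K, C, J, A, B, E, F, L, M, G, H, D, I, N

Visit K; enqueue C, J → queue [C, J]
Visit C; enqueue A, B, E, F, L → queue [J, A, B, E, F, L]
Visit J → queue [A, B, E, F, L]
Visit A; enqueue M → queue [B, E, F, L, M]
Visit B → queue [E, F, L, M]
Visit E; enqueue G → queue [F, L, M, G]
Visit F; enqueue H → queue [L, M, G, H]
Visit L; enqueue D → queue [M, G, H, D]
Visit M → queue [G, H, D]
Visit G → queue [H, D]
Visit H; enqueue I, N → queue [D, I, N]
Visit D → queue [I, N]
Visit I → queue [N]
Visit N → queue []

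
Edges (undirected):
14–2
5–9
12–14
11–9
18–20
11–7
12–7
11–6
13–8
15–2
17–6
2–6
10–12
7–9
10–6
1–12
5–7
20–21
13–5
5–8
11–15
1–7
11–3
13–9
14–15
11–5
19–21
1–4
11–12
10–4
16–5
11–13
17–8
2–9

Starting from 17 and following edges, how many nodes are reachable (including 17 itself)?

17

BFS from 17 visits: 17, 6, 8, 2, 10, 11, 5, 13, 9, 14, 15, 4, 12, 3, 7, 16, 1
Reachable nodes: 17 of 21 total.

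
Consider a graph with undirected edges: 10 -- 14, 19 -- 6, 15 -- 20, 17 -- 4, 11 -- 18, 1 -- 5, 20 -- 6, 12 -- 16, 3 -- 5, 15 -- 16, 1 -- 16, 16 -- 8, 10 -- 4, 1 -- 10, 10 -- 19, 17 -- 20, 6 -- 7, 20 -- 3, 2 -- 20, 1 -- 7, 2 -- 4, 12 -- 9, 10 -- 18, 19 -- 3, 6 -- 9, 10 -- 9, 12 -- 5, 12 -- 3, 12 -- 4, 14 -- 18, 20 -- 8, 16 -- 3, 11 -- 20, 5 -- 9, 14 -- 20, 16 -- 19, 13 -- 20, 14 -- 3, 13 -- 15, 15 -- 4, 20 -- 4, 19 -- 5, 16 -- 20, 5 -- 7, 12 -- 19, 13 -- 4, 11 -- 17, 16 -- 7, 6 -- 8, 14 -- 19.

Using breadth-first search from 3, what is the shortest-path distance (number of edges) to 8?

2

Level 0: 3
Level 1: 5, 12, 14, 16, 19, 20
Level 2: 1, 2, 4, 6, 7, 8, 9, 10, 11, 13, 15, 17, 18
8 first appears at level 2.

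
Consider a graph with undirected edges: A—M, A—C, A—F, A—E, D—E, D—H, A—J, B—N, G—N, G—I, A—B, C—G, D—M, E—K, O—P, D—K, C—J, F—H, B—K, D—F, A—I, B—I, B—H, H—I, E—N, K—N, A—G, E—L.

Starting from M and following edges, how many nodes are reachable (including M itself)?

BFS from M visits: M, D, A, K, H, F, E, J, I, G, C, B, N, L
Reachable nodes: 14 of 16 total.

14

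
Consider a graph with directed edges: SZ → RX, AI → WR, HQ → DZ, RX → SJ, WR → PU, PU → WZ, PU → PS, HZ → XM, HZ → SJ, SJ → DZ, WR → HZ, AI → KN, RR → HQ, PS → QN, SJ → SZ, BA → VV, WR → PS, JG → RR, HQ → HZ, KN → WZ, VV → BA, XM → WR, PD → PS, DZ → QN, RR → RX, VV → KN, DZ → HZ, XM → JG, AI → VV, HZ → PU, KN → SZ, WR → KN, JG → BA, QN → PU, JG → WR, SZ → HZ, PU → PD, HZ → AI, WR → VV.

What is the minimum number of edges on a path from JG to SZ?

3

Level 0: JG
Level 1: BA, RR, WR
Level 2: HQ, HZ, KN, PS, PU, RX, VV
Level 3: AI, DZ, PD, QN, SJ, SZ, WZ, XM
SZ first appears at level 3.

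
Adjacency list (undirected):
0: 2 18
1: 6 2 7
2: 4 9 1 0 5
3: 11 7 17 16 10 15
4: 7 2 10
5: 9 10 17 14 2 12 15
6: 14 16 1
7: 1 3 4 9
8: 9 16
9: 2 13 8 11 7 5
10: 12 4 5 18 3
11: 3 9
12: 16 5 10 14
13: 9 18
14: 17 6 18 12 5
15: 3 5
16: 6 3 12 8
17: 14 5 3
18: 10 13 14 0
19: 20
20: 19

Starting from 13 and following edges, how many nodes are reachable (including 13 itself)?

19

BFS from 13 visits: 13, 18, 9, 14, 10, 0, 11, 8, 7, 5, 2, 17, 12, 6, 4, 3, 16, 1, 15
Reachable nodes: 19 of 21 total.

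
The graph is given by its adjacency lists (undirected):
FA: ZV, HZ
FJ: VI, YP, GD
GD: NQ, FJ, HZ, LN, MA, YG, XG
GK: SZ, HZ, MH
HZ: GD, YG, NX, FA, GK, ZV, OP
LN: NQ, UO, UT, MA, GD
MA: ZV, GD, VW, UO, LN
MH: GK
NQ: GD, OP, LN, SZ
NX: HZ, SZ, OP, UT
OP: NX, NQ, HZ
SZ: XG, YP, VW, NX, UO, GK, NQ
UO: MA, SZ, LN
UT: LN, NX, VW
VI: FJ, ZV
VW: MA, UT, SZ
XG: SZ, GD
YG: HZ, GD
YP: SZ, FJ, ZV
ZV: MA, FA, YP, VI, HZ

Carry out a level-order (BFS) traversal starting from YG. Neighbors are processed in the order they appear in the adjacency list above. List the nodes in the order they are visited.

YG -> HZ -> GD -> NX -> FA -> GK -> ZV -> OP -> NQ -> FJ -> LN -> MA -> XG -> SZ -> UT -> MH -> YP -> VI -> UO -> VW

Visit YG; enqueue HZ, GD → queue [HZ, GD]
Visit HZ; enqueue NX, FA, GK, ZV, OP → queue [GD, NX, FA, GK, ZV, OP]
Visit GD; enqueue NQ, FJ, LN, MA, XG → queue [NX, FA, GK, ZV, OP, NQ, FJ, LN, MA, XG]
Visit NX; enqueue SZ, UT → queue [FA, GK, ZV, OP, NQ, FJ, LN, MA, XG, SZ, UT]
Visit FA → queue [GK, ZV, OP, NQ, FJ, LN, MA, XG, SZ, UT]
Visit GK; enqueue MH → queue [ZV, OP, NQ, FJ, LN, MA, XG, SZ, UT, MH]
Visit ZV; enqueue YP, VI → queue [OP, NQ, FJ, LN, MA, XG, SZ, UT, MH, YP, VI]
Visit OP → queue [NQ, FJ, LN, MA, XG, SZ, UT, MH, YP, VI]
Visit NQ → queue [FJ, LN, MA, XG, SZ, UT, MH, YP, VI]
Visit FJ → queue [LN, MA, XG, SZ, UT, MH, YP, VI]
Visit LN; enqueue UO → queue [MA, XG, SZ, UT, MH, YP, VI, UO]
Visit MA; enqueue VW → queue [XG, SZ, UT, MH, YP, VI, UO, VW]
Visit XG → queue [SZ, UT, MH, YP, VI, UO, VW]
Visit SZ → queue [UT, MH, YP, VI, UO, VW]
Visit UT → queue [MH, YP, VI, UO, VW]
Visit MH → queue [YP, VI, UO, VW]
Visit YP → queue [VI, UO, VW]
Visit VI → queue [UO, VW]
Visit UO → queue [VW]
Visit VW → queue []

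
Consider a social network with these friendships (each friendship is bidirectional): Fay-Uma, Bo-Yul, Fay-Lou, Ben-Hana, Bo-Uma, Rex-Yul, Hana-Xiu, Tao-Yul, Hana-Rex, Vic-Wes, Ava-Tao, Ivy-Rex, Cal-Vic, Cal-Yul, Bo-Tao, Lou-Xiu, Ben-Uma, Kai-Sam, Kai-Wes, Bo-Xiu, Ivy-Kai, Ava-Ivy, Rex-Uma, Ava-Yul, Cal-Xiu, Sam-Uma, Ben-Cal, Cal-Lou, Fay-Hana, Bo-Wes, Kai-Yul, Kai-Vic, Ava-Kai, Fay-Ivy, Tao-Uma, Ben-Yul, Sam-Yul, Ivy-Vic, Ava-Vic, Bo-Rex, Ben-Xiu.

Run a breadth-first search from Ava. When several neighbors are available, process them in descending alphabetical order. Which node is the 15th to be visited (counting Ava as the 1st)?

Visit Ava; enqueue Yul, Vic, Tao, Kai, Ivy → queue [Yul, Vic, Tao, Kai, Ivy]
Visit Yul; enqueue Sam, Rex, Cal, Bo, Ben → queue [Vic, Tao, Kai, Ivy, Sam, Rex, Cal, Bo, Ben]
Visit Vic; enqueue Wes → queue [Tao, Kai, Ivy, Sam, Rex, Cal, Bo, Ben, Wes]
Visit Tao; enqueue Uma → queue [Kai, Ivy, Sam, Rex, Cal, Bo, Ben, Wes, Uma]
Visit Kai → queue [Ivy, Sam, Rex, Cal, Bo, Ben, Wes, Uma]
Visit Ivy; enqueue Fay → queue [Sam, Rex, Cal, Bo, Ben, Wes, Uma, Fay]
Visit Sam → queue [Rex, Cal, Bo, Ben, Wes, Uma, Fay]
Visit Rex; enqueue Hana → queue [Cal, Bo, Ben, Wes, Uma, Fay, Hana]
Visit Cal; enqueue Xiu, Lou → queue [Bo, Ben, Wes, Uma, Fay, Hana, Xiu, Lou]
Visit Bo → queue [Ben, Wes, Uma, Fay, Hana, Xiu, Lou]
Visit Ben → queue [Wes, Uma, Fay, Hana, Xiu, Lou]
Visit Wes → queue [Uma, Fay, Hana, Xiu, Lou]
Visit Uma → queue [Fay, Hana, Xiu, Lou]
Visit Fay → queue [Hana, Xiu, Lou]
Visit Hana → queue [Xiu, Lou]
Visit Xiu → queue [Lou]
Visit Lou → queue []

Visit order: Ava, Yul, Vic, Tao, Kai, Ivy, Sam, Rex, Cal, Bo, Ben, Wes, Uma, Fay, Hana, Xiu, Lou

Hana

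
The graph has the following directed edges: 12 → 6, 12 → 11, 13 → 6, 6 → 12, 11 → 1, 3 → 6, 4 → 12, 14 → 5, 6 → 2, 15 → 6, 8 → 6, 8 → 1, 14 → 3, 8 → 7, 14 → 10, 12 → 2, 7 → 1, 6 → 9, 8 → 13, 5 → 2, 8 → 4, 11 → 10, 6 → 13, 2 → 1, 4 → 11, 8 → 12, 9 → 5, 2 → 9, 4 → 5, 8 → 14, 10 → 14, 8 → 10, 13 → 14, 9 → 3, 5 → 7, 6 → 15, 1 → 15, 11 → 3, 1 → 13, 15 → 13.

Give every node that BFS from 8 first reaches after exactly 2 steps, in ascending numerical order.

Level 0: 8
Level 1: 1, 4, 6, 7, 10, 12, 13, 14
Level 2: 2, 3, 5, 9, 11, 15

2, 3, 5, 9, 11, 15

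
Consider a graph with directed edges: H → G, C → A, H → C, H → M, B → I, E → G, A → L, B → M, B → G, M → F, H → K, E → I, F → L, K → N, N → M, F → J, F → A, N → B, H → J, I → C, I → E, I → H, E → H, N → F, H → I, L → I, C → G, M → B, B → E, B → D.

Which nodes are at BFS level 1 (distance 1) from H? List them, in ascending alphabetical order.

Level 0: H
Level 1: C, G, I, J, K, M
Level 2: A, B, E, F, N
Level 3: D, L

C, G, I, J, K, M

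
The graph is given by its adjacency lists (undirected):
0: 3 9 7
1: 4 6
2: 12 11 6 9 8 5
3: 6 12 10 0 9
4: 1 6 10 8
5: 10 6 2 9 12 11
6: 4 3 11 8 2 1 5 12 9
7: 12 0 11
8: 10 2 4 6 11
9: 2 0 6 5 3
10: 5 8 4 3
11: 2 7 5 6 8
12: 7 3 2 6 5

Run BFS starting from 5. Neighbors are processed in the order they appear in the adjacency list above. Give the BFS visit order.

Visit 5; enqueue 10, 6, 2, 9, 12, 11 → queue [10, 6, 2, 9, 12, 11]
Visit 10; enqueue 8, 4, 3 → queue [6, 2, 9, 12, 11, 8, 4, 3]
Visit 6; enqueue 1 → queue [2, 9, 12, 11, 8, 4, 3, 1]
Visit 2 → queue [9, 12, 11, 8, 4, 3, 1]
Visit 9; enqueue 0 → queue [12, 11, 8, 4, 3, 1, 0]
Visit 12; enqueue 7 → queue [11, 8, 4, 3, 1, 0, 7]
Visit 11 → queue [8, 4, 3, 1, 0, 7]
Visit 8 → queue [4, 3, 1, 0, 7]
Visit 4 → queue [3, 1, 0, 7]
Visit 3 → queue [1, 0, 7]
Visit 1 → queue [0, 7]
Visit 0 → queue [7]
Visit 7 → queue []

5, 10, 6, 2, 9, 12, 11, 8, 4, 3, 1, 0, 7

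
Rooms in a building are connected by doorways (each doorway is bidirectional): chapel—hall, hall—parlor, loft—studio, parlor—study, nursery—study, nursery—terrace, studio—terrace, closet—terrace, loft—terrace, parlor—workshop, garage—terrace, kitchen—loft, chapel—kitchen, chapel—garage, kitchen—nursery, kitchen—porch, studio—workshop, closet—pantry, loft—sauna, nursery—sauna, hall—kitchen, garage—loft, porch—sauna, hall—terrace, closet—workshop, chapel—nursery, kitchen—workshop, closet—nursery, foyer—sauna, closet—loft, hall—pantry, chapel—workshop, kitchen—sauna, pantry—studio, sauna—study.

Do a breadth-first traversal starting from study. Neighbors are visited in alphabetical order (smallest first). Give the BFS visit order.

study, nursery, parlor, sauna, chapel, closet, kitchen, terrace, hall, workshop, foyer, loft, porch, garage, pantry, studio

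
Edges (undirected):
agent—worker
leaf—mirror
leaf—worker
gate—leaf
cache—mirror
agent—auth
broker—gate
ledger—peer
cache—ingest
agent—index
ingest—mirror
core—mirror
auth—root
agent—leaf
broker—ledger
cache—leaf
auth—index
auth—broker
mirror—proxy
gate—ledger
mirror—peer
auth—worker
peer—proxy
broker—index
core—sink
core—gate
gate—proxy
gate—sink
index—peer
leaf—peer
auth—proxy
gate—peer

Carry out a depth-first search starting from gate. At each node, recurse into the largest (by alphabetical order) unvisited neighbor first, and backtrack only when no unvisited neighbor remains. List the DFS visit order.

gate, sink, core, mirror, proxy, peer, ledger, broker, index, auth, worker, leaf, cache, ingest, agent, root

Visit gate
gate → sink
sink → core
core → mirror
mirror → proxy
proxy → peer
peer → ledger
ledger → broker
broker → index
index → auth
auth → worker
worker → leaf
leaf → cache
cache → ingest
leaf → agent
auth → root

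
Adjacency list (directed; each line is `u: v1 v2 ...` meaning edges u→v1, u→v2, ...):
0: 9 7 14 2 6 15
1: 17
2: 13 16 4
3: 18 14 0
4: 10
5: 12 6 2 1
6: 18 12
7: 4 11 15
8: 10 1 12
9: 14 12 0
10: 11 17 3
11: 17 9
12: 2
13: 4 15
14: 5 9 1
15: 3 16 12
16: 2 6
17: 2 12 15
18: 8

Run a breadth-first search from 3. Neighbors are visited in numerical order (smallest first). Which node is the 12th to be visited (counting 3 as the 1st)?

Visit 3; enqueue 0, 14, 18 → queue [0, 14, 18]
Visit 0; enqueue 2, 6, 7, 9, 15 → queue [14, 18, 2, 6, 7, 9, 15]
Visit 14; enqueue 1, 5 → queue [18, 2, 6, 7, 9, 15, 1, 5]
Visit 18; enqueue 8 → queue [2, 6, 7, 9, 15, 1, 5, 8]
Visit 2; enqueue 4, 13, 16 → queue [6, 7, 9, 15, 1, 5, 8, 4, 13, 16]
Visit 6; enqueue 12 → queue [7, 9, 15, 1, 5, 8, 4, 13, 16, 12]
Visit 7; enqueue 11 → queue [9, 15, 1, 5, 8, 4, 13, 16, 12, 11]
Visit 9 → queue [15, 1, 5, 8, 4, 13, 16, 12, 11]
Visit 15 → queue [1, 5, 8, 4, 13, 16, 12, 11]
Visit 1; enqueue 17 → queue [5, 8, 4, 13, 16, 12, 11, 17]
Visit 5 → queue [8, 4, 13, 16, 12, 11, 17]
Visit 8; enqueue 10 → queue [4, 13, 16, 12, 11, 17, 10]
Visit 4 → queue [13, 16, 12, 11, 17, 10]
Visit 13 → queue [16, 12, 11, 17, 10]
Visit 16 → queue [12, 11, 17, 10]
Visit 12 → queue [11, 17, 10]
Visit 11 → queue [17, 10]
Visit 17 → queue [10]
Visit 10 → queue []

Visit order: 3, 0, 14, 18, 2, 6, 7, 9, 15, 1, 5, 8, 4, 13, 16, 12, 11, 17, 10

8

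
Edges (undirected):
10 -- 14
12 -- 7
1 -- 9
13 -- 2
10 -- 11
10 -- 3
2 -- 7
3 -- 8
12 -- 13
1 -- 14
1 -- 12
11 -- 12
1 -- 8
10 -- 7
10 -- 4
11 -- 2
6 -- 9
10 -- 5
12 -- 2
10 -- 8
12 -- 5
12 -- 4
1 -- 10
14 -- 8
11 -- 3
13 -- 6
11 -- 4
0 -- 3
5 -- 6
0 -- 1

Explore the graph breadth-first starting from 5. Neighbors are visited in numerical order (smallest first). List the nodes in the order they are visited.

Visit 5; enqueue 6, 10, 12 → queue [6, 10, 12]
Visit 6; enqueue 9, 13 → queue [10, 12, 9, 13]
Visit 10; enqueue 1, 3, 4, 7, 8, 11, 14 → queue [12, 9, 13, 1, 3, 4, 7, 8, 11, 14]
Visit 12; enqueue 2 → queue [9, 13, 1, 3, 4, 7, 8, 11, 14, 2]
Visit 9 → queue [13, 1, 3, 4, 7, 8, 11, 14, 2]
Visit 13 → queue [1, 3, 4, 7, 8, 11, 14, 2]
Visit 1; enqueue 0 → queue [3, 4, 7, 8, 11, 14, 2, 0]
Visit 3 → queue [4, 7, 8, 11, 14, 2, 0]
Visit 4 → queue [7, 8, 11, 14, 2, 0]
Visit 7 → queue [8, 11, 14, 2, 0]
Visit 8 → queue [11, 14, 2, 0]
Visit 11 → queue [14, 2, 0]
Visit 14 → queue [2, 0]
Visit 2 → queue [0]
Visit 0 → queue []

5 → 6 → 10 → 12 → 9 → 13 → 1 → 3 → 4 → 7 → 8 → 11 → 14 → 2 → 0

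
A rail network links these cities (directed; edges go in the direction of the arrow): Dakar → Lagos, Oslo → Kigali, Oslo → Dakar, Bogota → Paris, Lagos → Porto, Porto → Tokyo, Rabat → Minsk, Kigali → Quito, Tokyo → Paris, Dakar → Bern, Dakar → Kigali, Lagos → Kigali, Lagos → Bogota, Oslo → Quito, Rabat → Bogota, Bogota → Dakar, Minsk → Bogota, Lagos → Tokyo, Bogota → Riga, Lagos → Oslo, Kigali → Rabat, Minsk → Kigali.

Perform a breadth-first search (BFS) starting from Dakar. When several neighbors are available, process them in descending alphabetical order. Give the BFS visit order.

Dakar → Lagos → Kigali → Bern → Tokyo → Porto → Oslo → Bogota → Rabat → Quito → Paris → Riga → Minsk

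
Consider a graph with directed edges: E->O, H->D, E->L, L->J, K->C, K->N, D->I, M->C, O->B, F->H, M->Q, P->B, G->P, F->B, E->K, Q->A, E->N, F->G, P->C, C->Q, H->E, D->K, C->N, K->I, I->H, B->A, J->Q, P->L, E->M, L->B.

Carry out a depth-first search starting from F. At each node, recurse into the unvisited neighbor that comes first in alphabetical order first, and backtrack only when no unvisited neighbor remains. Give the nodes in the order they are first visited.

F, B, A, G, P, C, N, Q, L, J, H, D, I, K, E, M, O

Visit F
F → B
B → A
F → G
G → P
P → C
C → N
C → Q
P → L
L → J
F → H
H → D
D → I
D → K
H → E
E → M
E → O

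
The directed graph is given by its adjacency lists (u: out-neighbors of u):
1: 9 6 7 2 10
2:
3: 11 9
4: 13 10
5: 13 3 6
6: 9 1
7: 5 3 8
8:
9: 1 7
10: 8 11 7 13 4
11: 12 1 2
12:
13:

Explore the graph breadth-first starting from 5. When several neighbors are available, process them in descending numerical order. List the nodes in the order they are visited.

5 → 13 → 6 → 3 → 9 → 1 → 11 → 7 → 10 → 2 → 12 → 8 → 4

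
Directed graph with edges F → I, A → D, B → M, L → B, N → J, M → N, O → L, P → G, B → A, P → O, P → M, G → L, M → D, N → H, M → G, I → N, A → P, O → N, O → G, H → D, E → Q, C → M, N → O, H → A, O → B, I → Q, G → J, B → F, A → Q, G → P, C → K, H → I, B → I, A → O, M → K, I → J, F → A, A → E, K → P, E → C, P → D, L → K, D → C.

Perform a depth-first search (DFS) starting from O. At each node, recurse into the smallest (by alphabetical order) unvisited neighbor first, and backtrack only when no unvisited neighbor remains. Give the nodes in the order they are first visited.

O → B → A → D → C → K → P → G → J → L → M → N → H → I → Q → E → F

Visit O
O → B
B → A
A → D
D → C
C → K
K → P
P → G
G → J
G → L
P → M
M → N
N → H
H → I
I → Q
A → E
B → F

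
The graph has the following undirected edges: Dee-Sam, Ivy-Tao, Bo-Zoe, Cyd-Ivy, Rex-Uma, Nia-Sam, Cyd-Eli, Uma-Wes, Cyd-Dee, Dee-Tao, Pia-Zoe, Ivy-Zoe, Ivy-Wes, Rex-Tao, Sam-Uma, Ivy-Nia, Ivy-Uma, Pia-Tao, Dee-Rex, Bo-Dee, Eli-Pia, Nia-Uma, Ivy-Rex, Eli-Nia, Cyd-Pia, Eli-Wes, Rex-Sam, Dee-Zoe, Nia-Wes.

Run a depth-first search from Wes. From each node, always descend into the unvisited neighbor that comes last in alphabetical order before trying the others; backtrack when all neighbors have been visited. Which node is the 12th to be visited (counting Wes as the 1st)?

Dee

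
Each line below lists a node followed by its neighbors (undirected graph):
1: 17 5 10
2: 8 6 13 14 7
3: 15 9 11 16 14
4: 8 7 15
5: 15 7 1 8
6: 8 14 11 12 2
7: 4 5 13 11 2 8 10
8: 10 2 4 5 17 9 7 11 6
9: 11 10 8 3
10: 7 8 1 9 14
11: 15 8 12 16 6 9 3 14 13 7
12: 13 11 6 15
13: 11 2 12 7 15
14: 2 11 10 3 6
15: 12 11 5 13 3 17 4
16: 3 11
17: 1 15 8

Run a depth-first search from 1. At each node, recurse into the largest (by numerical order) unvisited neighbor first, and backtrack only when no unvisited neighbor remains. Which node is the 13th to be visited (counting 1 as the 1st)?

7

Visit 1
1 → 17
17 → 15
15 → 13
13 → 12
12 → 11
11 → 16
16 → 3
3 → 14
14 → 10
10 → 9
9 → 8
8 → 7
7 → 5
7 → 4
7 → 2
2 → 6

Visit order: 1, 17, 15, 13, 12, 11, 16, 3, 14, 10, 9, 8, 7, 5, 4, 2, 6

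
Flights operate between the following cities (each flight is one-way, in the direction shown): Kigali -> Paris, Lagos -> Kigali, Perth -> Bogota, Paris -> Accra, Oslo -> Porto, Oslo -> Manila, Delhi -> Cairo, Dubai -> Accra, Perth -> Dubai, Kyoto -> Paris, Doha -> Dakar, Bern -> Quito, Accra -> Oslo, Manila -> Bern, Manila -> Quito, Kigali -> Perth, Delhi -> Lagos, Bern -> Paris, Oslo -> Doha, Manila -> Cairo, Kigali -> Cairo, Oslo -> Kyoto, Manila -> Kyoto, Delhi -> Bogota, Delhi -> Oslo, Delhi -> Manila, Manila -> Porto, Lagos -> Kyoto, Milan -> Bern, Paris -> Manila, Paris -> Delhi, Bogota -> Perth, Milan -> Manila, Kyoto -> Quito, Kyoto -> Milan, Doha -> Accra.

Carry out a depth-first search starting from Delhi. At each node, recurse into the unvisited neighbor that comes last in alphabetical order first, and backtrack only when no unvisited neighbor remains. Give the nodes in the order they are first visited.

Visit Delhi
Delhi → Oslo
Oslo → Porto
Oslo → Manila
Manila → Quito
Manila → Kyoto
Kyoto → Paris
Paris → Accra
Kyoto → Milan
Milan → Bern
Manila → Cairo
Oslo → Doha
Doha → Dakar
Delhi → Lagos
Lagos → Kigali
Kigali → Perth
Perth → Dubai
Perth → Bogota

Delhi Oslo Porto Manila Quito Kyoto Paris Accra Milan Bern Cairo Doha Dakar Lagos Kigali Perth Dubai Bogota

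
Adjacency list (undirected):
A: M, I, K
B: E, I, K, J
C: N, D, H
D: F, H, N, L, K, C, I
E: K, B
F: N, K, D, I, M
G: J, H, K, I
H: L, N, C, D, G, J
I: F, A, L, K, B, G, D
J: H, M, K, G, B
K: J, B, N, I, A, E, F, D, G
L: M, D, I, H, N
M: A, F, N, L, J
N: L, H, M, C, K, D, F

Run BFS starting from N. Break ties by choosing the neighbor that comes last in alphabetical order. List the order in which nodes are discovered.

Visit N; enqueue M, L, K, H, F, D, C → queue [M, L, K, H, F, D, C]
Visit M; enqueue J, A → queue [L, K, H, F, D, C, J, A]
Visit L; enqueue I → queue [K, H, F, D, C, J, A, I]
Visit K; enqueue G, E, B → queue [H, F, D, C, J, A, I, G, E, B]
Visit H → queue [F, D, C, J, A, I, G, E, B]
Visit F → queue [D, C, J, A, I, G, E, B]
Visit D → queue [C, J, A, I, G, E, B]
Visit C → queue [J, A, I, G, E, B]
Visit J → queue [A, I, G, E, B]
Visit A → queue [I, G, E, B]
Visit I → queue [G, E, B]
Visit G → queue [E, B]
Visit E → queue [B]
Visit B → queue []

N, M, L, K, H, F, D, C, J, A, I, G, E, B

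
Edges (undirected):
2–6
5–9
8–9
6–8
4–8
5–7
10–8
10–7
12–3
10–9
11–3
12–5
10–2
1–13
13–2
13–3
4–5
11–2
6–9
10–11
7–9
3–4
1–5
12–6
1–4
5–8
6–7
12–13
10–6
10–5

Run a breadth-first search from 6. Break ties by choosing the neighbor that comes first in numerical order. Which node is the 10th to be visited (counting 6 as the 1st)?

Visit 6; enqueue 2, 7, 8, 9, 10, 12 → queue [2, 7, 8, 9, 10, 12]
Visit 2; enqueue 11, 13 → queue [7, 8, 9, 10, 12, 11, 13]
Visit 7; enqueue 5 → queue [8, 9, 10, 12, 11, 13, 5]
Visit 8; enqueue 4 → queue [9, 10, 12, 11, 13, 5, 4]
Visit 9 → queue [10, 12, 11, 13, 5, 4]
Visit 10 → queue [12, 11, 13, 5, 4]
Visit 12; enqueue 3 → queue [11, 13, 5, 4, 3]
Visit 11 → queue [13, 5, 4, 3]
Visit 13; enqueue 1 → queue [5, 4, 3, 1]
Visit 5 → queue [4, 3, 1]
Visit 4 → queue [3, 1]
Visit 3 → queue [1]
Visit 1 → queue []

Visit order: 6, 2, 7, 8, 9, 10, 12, 11, 13, 5, 4, 3, 1

5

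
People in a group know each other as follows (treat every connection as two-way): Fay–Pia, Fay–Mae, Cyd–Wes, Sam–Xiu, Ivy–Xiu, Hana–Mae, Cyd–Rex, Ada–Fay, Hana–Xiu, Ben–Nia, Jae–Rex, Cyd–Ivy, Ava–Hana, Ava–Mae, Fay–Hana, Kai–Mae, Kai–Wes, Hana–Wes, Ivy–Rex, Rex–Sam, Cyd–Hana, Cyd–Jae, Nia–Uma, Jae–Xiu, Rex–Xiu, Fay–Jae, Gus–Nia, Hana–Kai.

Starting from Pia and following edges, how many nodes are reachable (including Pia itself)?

BFS from Pia visits: Pia, Fay, Mae, Jae, Hana, Ada, Kai, Ava, Xiu, Rex, Cyd, Wes, Sam, Ivy
Reachable nodes: 14 of 18 total.

14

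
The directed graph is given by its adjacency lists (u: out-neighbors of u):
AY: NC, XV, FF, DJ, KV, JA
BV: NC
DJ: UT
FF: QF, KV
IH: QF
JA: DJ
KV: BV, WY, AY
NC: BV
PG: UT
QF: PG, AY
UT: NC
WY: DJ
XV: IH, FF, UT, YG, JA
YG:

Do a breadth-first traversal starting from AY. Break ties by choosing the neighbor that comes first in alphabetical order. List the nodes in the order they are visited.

AY, DJ, FF, JA, KV, NC, XV, UT, QF, BV, WY, IH, YG, PG

Visit AY; enqueue DJ, FF, JA, KV, NC, XV → queue [DJ, FF, JA, KV, NC, XV]
Visit DJ; enqueue UT → queue [FF, JA, KV, NC, XV, UT]
Visit FF; enqueue QF → queue [JA, KV, NC, XV, UT, QF]
Visit JA → queue [KV, NC, XV, UT, QF]
Visit KV; enqueue BV, WY → queue [NC, XV, UT, QF, BV, WY]
Visit NC → queue [XV, UT, QF, BV, WY]
Visit XV; enqueue IH, YG → queue [UT, QF, BV, WY, IH, YG]
Visit UT → queue [QF, BV, WY, IH, YG]
Visit QF; enqueue PG → queue [BV, WY, IH, YG, PG]
Visit BV → queue [WY, IH, YG, PG]
Visit WY → queue [IH, YG, PG]
Visit IH → queue [YG, PG]
Visit YG → queue [PG]
Visit PG → queue []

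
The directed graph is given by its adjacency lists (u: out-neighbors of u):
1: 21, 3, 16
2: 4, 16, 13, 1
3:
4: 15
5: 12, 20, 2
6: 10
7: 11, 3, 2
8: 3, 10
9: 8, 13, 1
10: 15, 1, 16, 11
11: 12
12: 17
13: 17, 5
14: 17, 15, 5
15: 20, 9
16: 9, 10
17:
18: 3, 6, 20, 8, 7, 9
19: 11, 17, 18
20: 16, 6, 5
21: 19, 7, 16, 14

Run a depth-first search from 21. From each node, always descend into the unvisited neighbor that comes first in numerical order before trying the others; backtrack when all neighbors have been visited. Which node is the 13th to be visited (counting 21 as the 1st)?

15

Visit 21
21 → 7
7 → 2
2 → 1
1 → 3
1 → 16
16 → 9
9 → 8
8 → 10
10 → 11
11 → 12
12 → 17
10 → 15
15 → 20
20 → 5
20 → 6
9 → 13
2 → 4
21 → 14
21 → 19
19 → 18

Visit order: 21, 7, 2, 1, 3, 16, 9, 8, 10, 11, 12, 17, 15, 20, 5, 6, 13, 4, 14, 19, 18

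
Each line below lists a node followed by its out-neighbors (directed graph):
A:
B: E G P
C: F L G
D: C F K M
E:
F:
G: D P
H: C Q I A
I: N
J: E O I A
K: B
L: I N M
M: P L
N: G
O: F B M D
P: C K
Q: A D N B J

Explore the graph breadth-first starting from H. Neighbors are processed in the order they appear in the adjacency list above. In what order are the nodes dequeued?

Visit H; enqueue C, Q, I, A → queue [C, Q, I, A]
Visit C; enqueue F, L, G → queue [Q, I, A, F, L, G]
Visit Q; enqueue D, N, B, J → queue [I, A, F, L, G, D, N, B, J]
Visit I → queue [A, F, L, G, D, N, B, J]
Visit A → queue [F, L, G, D, N, B, J]
Visit F → queue [L, G, D, N, B, J]
Visit L; enqueue M → queue [G, D, N, B, J, M]
Visit G; enqueue P → queue [D, N, B, J, M, P]
Visit D; enqueue K → queue [N, B, J, M, P, K]
Visit N → queue [B, J, M, P, K]
Visit B; enqueue E → queue [J, M, P, K, E]
Visit J; enqueue O → queue [M, P, K, E, O]
Visit M → queue [P, K, E, O]
Visit P → queue [K, E, O]
Visit K → queue [E, O]
Visit E → queue [O]
Visit O → queue []

H, C, Q, I, A, F, L, G, D, N, B, J, M, P, K, E, O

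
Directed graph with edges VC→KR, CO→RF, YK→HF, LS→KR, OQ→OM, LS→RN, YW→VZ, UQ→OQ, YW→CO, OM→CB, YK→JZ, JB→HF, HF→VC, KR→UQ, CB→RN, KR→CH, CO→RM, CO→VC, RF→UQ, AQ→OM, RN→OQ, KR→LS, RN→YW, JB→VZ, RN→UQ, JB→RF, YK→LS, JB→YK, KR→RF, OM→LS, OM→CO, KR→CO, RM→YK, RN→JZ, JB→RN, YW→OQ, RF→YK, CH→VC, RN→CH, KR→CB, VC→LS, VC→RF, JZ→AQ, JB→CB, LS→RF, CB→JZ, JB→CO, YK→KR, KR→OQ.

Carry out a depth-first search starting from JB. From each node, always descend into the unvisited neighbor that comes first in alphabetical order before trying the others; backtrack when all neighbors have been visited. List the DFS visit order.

JB, CB, JZ, AQ, OM, CO, RF, UQ, OQ, YK, HF, VC, KR, CH, LS, RN, YW, VZ, RM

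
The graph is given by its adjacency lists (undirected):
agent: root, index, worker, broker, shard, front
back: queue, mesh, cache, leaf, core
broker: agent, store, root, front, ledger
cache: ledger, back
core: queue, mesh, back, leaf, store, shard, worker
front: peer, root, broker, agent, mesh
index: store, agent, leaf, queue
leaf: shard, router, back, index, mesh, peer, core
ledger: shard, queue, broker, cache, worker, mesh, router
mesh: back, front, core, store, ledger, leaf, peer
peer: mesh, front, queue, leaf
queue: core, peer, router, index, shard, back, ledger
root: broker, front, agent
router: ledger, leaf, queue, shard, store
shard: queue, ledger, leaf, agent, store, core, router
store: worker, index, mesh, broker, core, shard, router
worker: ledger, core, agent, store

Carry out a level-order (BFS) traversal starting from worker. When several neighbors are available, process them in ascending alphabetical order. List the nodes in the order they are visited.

Visit worker; enqueue agent, core, ledger, store → queue [agent, core, ledger, store]
Visit agent; enqueue broker, front, index, root, shard → queue [core, ledger, store, broker, front, index, root, shard]
Visit core; enqueue back, leaf, mesh, queue → queue [ledger, store, broker, front, index, root, shard, back, leaf, mesh, queue]
Visit ledger; enqueue cache, router → queue [store, broker, front, index, root, shard, back, leaf, mesh, queue, cache, router]
Visit store → queue [broker, front, index, root, shard, back, leaf, mesh, queue, cache, router]
Visit broker → queue [front, index, root, shard, back, leaf, mesh, queue, cache, router]
Visit front; enqueue peer → queue [index, root, shard, back, leaf, mesh, queue, cache, router, peer]
Visit index → queue [root, shard, back, leaf, mesh, queue, cache, router, peer]
Visit root → queue [shard, back, leaf, mesh, queue, cache, router, peer]
Visit shard → queue [back, leaf, mesh, queue, cache, router, peer]
Visit back → queue [leaf, mesh, queue, cache, router, peer]
Visit leaf → queue [mesh, queue, cache, router, peer]
Visit mesh → queue [queue, cache, router, peer]
Visit queue → queue [cache, router, peer]
Visit cache → queue [router, peer]
Visit router → queue [peer]
Visit peer → queue []

worker, agent, core, ledger, store, broker, front, index, root, shard, back, leaf, mesh, queue, cache, router, peer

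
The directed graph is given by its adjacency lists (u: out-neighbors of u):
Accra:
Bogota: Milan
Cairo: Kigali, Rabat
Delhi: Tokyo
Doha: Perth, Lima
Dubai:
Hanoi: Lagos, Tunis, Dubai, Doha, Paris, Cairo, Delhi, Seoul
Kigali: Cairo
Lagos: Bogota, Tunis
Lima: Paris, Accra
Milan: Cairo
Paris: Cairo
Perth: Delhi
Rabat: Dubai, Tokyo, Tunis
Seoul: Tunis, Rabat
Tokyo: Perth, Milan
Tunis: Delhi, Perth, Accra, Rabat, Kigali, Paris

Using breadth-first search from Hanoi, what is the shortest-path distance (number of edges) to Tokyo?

2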